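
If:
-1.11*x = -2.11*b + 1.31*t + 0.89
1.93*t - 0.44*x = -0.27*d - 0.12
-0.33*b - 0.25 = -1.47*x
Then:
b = 4.45454545454545*x - 0.757575757575758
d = 13.1342260604347 - 43.6006374174313*x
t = 6.32755031228314*x - 1.89960675456859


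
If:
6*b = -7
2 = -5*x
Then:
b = -7/6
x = -2/5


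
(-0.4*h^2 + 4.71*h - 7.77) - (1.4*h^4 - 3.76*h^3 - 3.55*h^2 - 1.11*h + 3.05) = -1.4*h^4 + 3.76*h^3 + 3.15*h^2 + 5.82*h - 10.82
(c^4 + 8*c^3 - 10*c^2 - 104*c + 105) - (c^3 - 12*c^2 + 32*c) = c^4 + 7*c^3 + 2*c^2 - 136*c + 105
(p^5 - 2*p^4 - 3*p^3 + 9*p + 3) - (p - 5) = p^5 - 2*p^4 - 3*p^3 + 8*p + 8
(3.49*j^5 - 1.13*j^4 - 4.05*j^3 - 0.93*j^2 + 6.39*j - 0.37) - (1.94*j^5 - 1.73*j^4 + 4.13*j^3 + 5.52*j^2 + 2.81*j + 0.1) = 1.55*j^5 + 0.6*j^4 - 8.18*j^3 - 6.45*j^2 + 3.58*j - 0.47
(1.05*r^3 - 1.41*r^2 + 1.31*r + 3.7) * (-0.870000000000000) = -0.9135*r^3 + 1.2267*r^2 - 1.1397*r - 3.219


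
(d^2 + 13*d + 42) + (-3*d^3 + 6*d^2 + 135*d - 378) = -3*d^3 + 7*d^2 + 148*d - 336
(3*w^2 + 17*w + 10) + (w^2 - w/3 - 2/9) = 4*w^2 + 50*w/3 + 88/9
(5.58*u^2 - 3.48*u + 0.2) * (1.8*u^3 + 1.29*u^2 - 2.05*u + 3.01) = 10.044*u^5 + 0.9342*u^4 - 15.5682*u^3 + 24.1878*u^2 - 10.8848*u + 0.602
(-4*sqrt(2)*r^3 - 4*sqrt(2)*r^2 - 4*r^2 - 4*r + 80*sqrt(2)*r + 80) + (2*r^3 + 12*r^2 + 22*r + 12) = -4*sqrt(2)*r^3 + 2*r^3 - 4*sqrt(2)*r^2 + 8*r^2 + 18*r + 80*sqrt(2)*r + 92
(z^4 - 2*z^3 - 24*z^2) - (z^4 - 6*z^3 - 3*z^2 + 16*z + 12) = 4*z^3 - 21*z^2 - 16*z - 12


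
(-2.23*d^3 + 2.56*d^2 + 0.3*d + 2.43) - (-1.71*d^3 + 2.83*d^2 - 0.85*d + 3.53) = -0.52*d^3 - 0.27*d^2 + 1.15*d - 1.1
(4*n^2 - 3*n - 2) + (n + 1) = 4*n^2 - 2*n - 1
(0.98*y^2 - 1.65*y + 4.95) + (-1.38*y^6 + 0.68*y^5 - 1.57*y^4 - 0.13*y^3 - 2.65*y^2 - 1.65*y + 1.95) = -1.38*y^6 + 0.68*y^5 - 1.57*y^4 - 0.13*y^3 - 1.67*y^2 - 3.3*y + 6.9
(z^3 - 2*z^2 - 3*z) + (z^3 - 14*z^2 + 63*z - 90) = 2*z^3 - 16*z^2 + 60*z - 90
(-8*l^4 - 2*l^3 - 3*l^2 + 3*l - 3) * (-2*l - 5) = 16*l^5 + 44*l^4 + 16*l^3 + 9*l^2 - 9*l + 15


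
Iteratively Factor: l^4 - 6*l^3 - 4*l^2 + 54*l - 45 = (l - 5)*(l^3 - l^2 - 9*l + 9) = (l - 5)*(l + 3)*(l^2 - 4*l + 3) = (l - 5)*(l - 3)*(l + 3)*(l - 1)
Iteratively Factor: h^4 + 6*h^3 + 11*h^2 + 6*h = (h + 2)*(h^3 + 4*h^2 + 3*h) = (h + 2)*(h + 3)*(h^2 + h) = (h + 1)*(h + 2)*(h + 3)*(h)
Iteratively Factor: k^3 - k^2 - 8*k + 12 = (k - 2)*(k^2 + k - 6) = (k - 2)*(k + 3)*(k - 2)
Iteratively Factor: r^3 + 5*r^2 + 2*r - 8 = (r + 2)*(r^2 + 3*r - 4) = (r + 2)*(r + 4)*(r - 1)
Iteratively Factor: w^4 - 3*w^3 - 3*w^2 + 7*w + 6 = (w - 2)*(w^3 - w^2 - 5*w - 3) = (w - 3)*(w - 2)*(w^2 + 2*w + 1) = (w - 3)*(w - 2)*(w + 1)*(w + 1)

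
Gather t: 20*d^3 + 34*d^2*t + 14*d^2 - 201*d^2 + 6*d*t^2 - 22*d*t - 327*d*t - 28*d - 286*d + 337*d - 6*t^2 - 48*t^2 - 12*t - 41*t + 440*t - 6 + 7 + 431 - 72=20*d^3 - 187*d^2 + 23*d + t^2*(6*d - 54) + t*(34*d^2 - 349*d + 387) + 360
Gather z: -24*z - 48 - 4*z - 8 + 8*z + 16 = -20*z - 40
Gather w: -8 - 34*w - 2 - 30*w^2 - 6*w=-30*w^2 - 40*w - 10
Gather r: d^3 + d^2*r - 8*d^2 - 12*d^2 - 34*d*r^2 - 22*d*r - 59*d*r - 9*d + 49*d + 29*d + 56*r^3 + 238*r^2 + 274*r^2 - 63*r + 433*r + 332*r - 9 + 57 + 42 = d^3 - 20*d^2 + 69*d + 56*r^3 + r^2*(512 - 34*d) + r*(d^2 - 81*d + 702) + 90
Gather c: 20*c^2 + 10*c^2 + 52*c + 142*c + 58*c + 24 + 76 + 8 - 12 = 30*c^2 + 252*c + 96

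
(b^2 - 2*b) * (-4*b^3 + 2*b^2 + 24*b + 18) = -4*b^5 + 10*b^4 + 20*b^3 - 30*b^2 - 36*b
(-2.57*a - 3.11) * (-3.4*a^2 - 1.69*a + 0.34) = 8.738*a^3 + 14.9173*a^2 + 4.3821*a - 1.0574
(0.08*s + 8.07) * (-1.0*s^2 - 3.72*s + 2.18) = -0.08*s^3 - 8.3676*s^2 - 29.846*s + 17.5926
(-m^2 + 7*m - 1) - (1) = -m^2 + 7*m - 2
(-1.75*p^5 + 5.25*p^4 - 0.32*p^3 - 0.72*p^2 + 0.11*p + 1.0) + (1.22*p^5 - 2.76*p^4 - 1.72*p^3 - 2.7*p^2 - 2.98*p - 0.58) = -0.53*p^5 + 2.49*p^4 - 2.04*p^3 - 3.42*p^2 - 2.87*p + 0.42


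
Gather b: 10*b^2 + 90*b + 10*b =10*b^2 + 100*b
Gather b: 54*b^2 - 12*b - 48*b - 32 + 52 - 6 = 54*b^2 - 60*b + 14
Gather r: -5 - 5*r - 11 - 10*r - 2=-15*r - 18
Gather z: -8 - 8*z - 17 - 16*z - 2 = -24*z - 27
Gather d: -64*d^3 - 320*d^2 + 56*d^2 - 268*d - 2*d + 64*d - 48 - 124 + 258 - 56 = -64*d^3 - 264*d^2 - 206*d + 30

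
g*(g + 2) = g^2 + 2*g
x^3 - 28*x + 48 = (x - 4)*(x - 2)*(x + 6)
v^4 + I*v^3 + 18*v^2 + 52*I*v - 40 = (v - 5*I)*(v + 2*I)^3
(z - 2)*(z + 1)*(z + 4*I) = z^3 - z^2 + 4*I*z^2 - 2*z - 4*I*z - 8*I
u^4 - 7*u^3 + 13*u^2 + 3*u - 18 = (u - 3)^2*(u - 2)*(u + 1)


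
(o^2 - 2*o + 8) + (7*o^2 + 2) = 8*o^2 - 2*o + 10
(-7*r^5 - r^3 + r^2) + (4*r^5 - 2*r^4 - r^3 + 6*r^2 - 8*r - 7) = -3*r^5 - 2*r^4 - 2*r^3 + 7*r^2 - 8*r - 7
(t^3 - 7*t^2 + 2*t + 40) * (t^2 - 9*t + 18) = t^5 - 16*t^4 + 83*t^3 - 104*t^2 - 324*t + 720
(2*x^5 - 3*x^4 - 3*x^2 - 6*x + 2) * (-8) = -16*x^5 + 24*x^4 + 24*x^2 + 48*x - 16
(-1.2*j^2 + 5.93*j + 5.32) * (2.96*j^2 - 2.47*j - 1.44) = -3.552*j^4 + 20.5168*j^3 + 2.8281*j^2 - 21.6796*j - 7.6608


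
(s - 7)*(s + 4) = s^2 - 3*s - 28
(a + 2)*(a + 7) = a^2 + 9*a + 14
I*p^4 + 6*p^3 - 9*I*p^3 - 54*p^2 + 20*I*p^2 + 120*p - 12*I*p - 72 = (p - 6)*(p - 2)*(p - 6*I)*(I*p - I)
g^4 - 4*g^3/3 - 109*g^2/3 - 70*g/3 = g*(g - 7)*(g + 2/3)*(g + 5)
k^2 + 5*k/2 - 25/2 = (k - 5/2)*(k + 5)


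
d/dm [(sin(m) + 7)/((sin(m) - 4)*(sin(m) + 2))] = (-14*sin(m) + cos(m)^2 + 5)*cos(m)/((sin(m) - 4)^2*(sin(m) + 2)^2)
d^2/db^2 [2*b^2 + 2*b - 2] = 4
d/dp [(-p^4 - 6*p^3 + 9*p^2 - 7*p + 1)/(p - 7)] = (-3*p^4 + 16*p^3 + 135*p^2 - 126*p + 48)/(p^2 - 14*p + 49)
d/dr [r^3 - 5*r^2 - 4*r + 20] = 3*r^2 - 10*r - 4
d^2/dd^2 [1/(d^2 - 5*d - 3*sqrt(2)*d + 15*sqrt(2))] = 2*(-d^2 + 3*sqrt(2)*d + 5*d + (-2*d + 3*sqrt(2) + 5)^2 - 15*sqrt(2))/(d^2 - 5*d - 3*sqrt(2)*d + 15*sqrt(2))^3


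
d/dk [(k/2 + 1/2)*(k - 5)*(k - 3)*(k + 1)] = 2*k^3 - 9*k^2 + 11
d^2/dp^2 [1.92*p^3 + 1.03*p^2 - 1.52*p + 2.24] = 11.52*p + 2.06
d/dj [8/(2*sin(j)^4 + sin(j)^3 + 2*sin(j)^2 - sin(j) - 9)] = 8*(-8*sin(j)^3 - 3*sin(j)^2 - 4*sin(j) + 1)*cos(j)/(2*sin(j)^4 + sin(j)^3 + 2*sin(j)^2 - sin(j) - 9)^2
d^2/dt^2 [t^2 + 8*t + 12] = 2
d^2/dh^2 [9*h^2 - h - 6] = 18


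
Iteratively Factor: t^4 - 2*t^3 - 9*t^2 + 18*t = (t)*(t^3 - 2*t^2 - 9*t + 18) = t*(t - 2)*(t^2 - 9) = t*(t - 3)*(t - 2)*(t + 3)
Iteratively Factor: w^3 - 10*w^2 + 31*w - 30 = (w - 2)*(w^2 - 8*w + 15) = (w - 5)*(w - 2)*(w - 3)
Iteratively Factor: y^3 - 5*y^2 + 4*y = (y)*(y^2 - 5*y + 4) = y*(y - 4)*(y - 1)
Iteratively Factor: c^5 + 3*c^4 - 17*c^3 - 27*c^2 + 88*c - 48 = (c - 1)*(c^4 + 4*c^3 - 13*c^2 - 40*c + 48) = (c - 3)*(c - 1)*(c^3 + 7*c^2 + 8*c - 16) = (c - 3)*(c - 1)*(c + 4)*(c^2 + 3*c - 4) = (c - 3)*(c - 1)^2*(c + 4)*(c + 4)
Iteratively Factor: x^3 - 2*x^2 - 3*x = (x + 1)*(x^2 - 3*x) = (x - 3)*(x + 1)*(x)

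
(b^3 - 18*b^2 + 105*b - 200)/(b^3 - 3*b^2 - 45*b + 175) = (b - 8)/(b + 7)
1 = 1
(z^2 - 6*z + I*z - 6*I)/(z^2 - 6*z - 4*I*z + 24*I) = (z + I)/(z - 4*I)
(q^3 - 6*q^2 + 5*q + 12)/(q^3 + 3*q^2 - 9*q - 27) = (q^2 - 3*q - 4)/(q^2 + 6*q + 9)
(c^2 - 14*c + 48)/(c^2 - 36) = (c - 8)/(c + 6)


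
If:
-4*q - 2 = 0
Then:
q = -1/2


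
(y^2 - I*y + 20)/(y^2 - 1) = (y^2 - I*y + 20)/(y^2 - 1)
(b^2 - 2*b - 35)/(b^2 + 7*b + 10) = (b - 7)/(b + 2)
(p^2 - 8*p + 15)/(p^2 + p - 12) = (p - 5)/(p + 4)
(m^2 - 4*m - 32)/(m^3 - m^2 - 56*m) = (m + 4)/(m*(m + 7))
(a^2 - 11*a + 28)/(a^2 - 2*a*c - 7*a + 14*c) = (a - 4)/(a - 2*c)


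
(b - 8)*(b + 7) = b^2 - b - 56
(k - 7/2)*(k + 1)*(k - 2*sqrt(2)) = k^3 - 2*sqrt(2)*k^2 - 5*k^2/2 - 7*k/2 + 5*sqrt(2)*k + 7*sqrt(2)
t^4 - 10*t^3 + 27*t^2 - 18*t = t*(t - 6)*(t - 3)*(t - 1)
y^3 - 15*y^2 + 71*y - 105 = (y - 7)*(y - 5)*(y - 3)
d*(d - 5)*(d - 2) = d^3 - 7*d^2 + 10*d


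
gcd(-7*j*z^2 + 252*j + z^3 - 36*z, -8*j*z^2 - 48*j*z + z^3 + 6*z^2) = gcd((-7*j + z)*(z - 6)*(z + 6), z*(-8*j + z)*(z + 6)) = z + 6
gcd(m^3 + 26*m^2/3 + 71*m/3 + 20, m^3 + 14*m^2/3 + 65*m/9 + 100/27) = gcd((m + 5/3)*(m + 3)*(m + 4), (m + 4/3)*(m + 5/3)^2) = m + 5/3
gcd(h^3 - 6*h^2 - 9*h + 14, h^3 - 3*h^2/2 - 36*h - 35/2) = h - 7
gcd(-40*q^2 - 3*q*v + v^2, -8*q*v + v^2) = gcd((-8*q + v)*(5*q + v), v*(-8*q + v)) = 8*q - v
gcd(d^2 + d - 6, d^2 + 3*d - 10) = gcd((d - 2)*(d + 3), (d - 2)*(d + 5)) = d - 2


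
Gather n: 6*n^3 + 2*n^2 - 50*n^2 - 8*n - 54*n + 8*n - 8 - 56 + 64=6*n^3 - 48*n^2 - 54*n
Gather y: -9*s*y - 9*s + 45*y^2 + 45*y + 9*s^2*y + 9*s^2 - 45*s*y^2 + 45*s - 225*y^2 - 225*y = 9*s^2 + 36*s + y^2*(-45*s - 180) + y*(9*s^2 - 9*s - 180)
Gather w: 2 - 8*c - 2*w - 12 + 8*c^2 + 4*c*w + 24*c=8*c^2 + 16*c + w*(4*c - 2) - 10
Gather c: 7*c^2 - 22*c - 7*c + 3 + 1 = 7*c^2 - 29*c + 4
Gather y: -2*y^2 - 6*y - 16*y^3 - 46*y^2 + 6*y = -16*y^3 - 48*y^2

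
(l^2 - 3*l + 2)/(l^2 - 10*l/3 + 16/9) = 9*(l^2 - 3*l + 2)/(9*l^2 - 30*l + 16)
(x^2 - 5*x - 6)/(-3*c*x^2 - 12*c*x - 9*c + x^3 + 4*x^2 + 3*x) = (x - 6)/(-3*c*x - 9*c + x^2 + 3*x)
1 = 1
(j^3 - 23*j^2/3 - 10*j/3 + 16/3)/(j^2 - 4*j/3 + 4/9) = 3*(j^2 - 7*j - 8)/(3*j - 2)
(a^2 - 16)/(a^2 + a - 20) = (a + 4)/(a + 5)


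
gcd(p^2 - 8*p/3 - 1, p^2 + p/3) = p + 1/3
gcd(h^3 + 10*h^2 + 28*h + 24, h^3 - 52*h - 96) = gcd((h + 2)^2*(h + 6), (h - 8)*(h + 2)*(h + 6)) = h^2 + 8*h + 12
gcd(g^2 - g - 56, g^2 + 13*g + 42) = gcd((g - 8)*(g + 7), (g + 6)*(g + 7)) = g + 7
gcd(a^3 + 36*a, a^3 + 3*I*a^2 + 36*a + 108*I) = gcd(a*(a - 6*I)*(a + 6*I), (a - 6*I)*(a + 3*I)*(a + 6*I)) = a^2 + 36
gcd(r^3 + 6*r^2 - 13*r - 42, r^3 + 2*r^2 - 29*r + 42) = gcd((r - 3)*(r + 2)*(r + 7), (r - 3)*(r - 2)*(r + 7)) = r^2 + 4*r - 21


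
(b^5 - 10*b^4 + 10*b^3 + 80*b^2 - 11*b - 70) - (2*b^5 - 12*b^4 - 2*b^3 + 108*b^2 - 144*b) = -b^5 + 2*b^4 + 12*b^3 - 28*b^2 + 133*b - 70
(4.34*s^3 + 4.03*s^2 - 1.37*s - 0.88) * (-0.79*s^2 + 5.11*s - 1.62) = -3.4286*s^5 + 18.9937*s^4 + 14.6448*s^3 - 12.8341*s^2 - 2.2774*s + 1.4256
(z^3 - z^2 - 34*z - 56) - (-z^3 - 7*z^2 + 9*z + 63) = 2*z^3 + 6*z^2 - 43*z - 119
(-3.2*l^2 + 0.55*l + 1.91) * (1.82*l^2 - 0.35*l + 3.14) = -5.824*l^4 + 2.121*l^3 - 6.7643*l^2 + 1.0585*l + 5.9974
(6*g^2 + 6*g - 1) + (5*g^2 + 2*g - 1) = 11*g^2 + 8*g - 2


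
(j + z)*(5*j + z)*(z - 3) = 5*j^2*z - 15*j^2 + 6*j*z^2 - 18*j*z + z^3 - 3*z^2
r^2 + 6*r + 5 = (r + 1)*(r + 5)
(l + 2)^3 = l^3 + 6*l^2 + 12*l + 8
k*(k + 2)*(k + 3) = k^3 + 5*k^2 + 6*k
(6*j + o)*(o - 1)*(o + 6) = 6*j*o^2 + 30*j*o - 36*j + o^3 + 5*o^2 - 6*o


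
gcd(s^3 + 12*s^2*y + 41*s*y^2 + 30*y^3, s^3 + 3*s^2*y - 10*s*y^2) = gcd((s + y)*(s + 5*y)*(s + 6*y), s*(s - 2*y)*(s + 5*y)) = s + 5*y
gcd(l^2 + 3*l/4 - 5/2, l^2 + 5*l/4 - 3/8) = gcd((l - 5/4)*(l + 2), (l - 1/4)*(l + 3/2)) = 1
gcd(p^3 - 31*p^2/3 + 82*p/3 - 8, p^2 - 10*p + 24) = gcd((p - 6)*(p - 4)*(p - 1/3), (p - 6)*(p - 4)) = p^2 - 10*p + 24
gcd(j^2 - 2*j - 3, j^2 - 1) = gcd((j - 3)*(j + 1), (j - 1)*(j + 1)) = j + 1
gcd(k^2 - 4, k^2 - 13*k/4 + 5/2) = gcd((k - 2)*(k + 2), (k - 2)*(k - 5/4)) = k - 2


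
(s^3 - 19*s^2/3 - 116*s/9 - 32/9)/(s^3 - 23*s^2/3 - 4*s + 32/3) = (s + 1/3)/(s - 1)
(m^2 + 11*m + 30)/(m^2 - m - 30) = (m + 6)/(m - 6)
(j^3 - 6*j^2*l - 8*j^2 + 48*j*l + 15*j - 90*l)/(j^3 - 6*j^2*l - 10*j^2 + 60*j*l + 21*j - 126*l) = (j - 5)/(j - 7)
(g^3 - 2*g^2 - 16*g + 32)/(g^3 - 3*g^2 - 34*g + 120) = (g^2 + 2*g - 8)/(g^2 + g - 30)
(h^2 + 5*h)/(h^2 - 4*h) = (h + 5)/(h - 4)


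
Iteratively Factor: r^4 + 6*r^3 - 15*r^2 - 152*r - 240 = (r + 4)*(r^3 + 2*r^2 - 23*r - 60) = (r + 4)^2*(r^2 - 2*r - 15) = (r + 3)*(r + 4)^2*(r - 5)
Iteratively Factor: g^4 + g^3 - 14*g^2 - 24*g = (g - 4)*(g^3 + 5*g^2 + 6*g) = (g - 4)*(g + 2)*(g^2 + 3*g) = g*(g - 4)*(g + 2)*(g + 3)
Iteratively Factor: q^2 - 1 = (q + 1)*(q - 1)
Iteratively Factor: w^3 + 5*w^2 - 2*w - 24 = (w + 3)*(w^2 + 2*w - 8) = (w - 2)*(w + 3)*(w + 4)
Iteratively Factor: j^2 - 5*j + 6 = (j - 3)*(j - 2)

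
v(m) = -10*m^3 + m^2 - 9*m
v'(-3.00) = -285.00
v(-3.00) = 306.00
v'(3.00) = -273.00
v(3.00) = -288.00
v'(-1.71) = -100.14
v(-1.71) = 68.32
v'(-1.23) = -56.85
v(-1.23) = 31.19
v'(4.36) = -570.57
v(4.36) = -849.05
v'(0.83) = -28.01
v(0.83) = -12.50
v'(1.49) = -72.62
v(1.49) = -44.27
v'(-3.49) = -381.38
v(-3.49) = 468.68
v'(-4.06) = -511.63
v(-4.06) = 722.26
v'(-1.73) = -102.25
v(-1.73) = 70.34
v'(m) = -30*m^2 + 2*m - 9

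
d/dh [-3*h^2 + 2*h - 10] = 2 - 6*h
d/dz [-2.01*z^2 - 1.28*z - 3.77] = -4.02*z - 1.28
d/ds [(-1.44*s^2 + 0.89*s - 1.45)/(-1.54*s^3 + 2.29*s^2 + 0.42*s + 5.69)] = (-2.2176*s^4 + 2.7412*s^3 - 9.3419*s^2 - 9.7462*s + 5.6731)/(2.3716*s^6 - 7.0532*s^5 + 3.9505*s^4 - 15.6016*s^3 + 26.2366*s^2 + 4.7796*s + 32.3761)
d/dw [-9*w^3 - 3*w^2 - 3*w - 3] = -27*w^2 - 6*w - 3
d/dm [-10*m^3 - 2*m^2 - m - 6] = -30*m^2 - 4*m - 1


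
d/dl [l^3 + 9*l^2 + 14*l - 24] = 3*l^2 + 18*l + 14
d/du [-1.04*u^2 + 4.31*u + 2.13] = 4.31 - 2.08*u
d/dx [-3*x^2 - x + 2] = -6*x - 1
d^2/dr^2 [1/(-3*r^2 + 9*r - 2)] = 6*(3*r^2 - 9*r - 3*(2*r - 3)^2 + 2)/(3*r^2 - 9*r + 2)^3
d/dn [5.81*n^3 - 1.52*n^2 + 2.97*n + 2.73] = 17.43*n^2 - 3.04*n + 2.97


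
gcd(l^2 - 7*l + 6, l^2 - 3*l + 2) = l - 1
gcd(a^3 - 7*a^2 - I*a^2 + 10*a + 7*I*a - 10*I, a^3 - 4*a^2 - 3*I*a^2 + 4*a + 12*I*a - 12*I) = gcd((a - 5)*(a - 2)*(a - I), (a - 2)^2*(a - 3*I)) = a - 2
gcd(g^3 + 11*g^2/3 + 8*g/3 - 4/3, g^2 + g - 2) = g + 2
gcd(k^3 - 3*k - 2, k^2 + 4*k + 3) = k + 1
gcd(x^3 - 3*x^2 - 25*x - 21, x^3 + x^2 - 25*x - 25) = x + 1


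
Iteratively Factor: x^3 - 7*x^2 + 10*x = (x - 5)*(x^2 - 2*x) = x*(x - 5)*(x - 2)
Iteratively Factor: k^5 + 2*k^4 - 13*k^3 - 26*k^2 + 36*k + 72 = (k + 3)*(k^4 - k^3 - 10*k^2 + 4*k + 24) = (k + 2)*(k + 3)*(k^3 - 3*k^2 - 4*k + 12) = (k - 3)*(k + 2)*(k + 3)*(k^2 - 4) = (k - 3)*(k - 2)*(k + 2)*(k + 3)*(k + 2)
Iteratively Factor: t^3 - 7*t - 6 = (t + 2)*(t^2 - 2*t - 3) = (t - 3)*(t + 2)*(t + 1)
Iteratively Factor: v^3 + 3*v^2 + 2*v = (v + 2)*(v^2 + v) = (v + 1)*(v + 2)*(v)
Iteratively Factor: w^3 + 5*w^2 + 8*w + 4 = (w + 1)*(w^2 + 4*w + 4) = (w + 1)*(w + 2)*(w + 2)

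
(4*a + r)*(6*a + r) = 24*a^2 + 10*a*r + r^2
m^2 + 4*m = m*(m + 4)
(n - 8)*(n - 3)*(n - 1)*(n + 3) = n^4 - 9*n^3 - n^2 + 81*n - 72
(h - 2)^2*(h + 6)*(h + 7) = h^4 + 9*h^3 - 6*h^2 - 116*h + 168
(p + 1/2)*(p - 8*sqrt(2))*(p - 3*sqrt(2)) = p^3 - 11*sqrt(2)*p^2 + p^2/2 - 11*sqrt(2)*p/2 + 48*p + 24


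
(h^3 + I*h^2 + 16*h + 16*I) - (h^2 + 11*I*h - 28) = h^3 - h^2 + I*h^2 + 16*h - 11*I*h + 28 + 16*I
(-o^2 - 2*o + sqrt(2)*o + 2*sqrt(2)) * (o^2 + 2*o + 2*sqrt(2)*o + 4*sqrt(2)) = -o^4 - 4*o^3 - sqrt(2)*o^3 - 4*sqrt(2)*o^2 - 4*sqrt(2)*o + 16*o + 16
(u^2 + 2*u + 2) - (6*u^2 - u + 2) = -5*u^2 + 3*u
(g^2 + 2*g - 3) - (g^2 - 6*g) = 8*g - 3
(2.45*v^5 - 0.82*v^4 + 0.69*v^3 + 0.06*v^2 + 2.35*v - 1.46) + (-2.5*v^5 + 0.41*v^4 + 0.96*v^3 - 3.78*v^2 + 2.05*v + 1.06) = -0.0499999999999998*v^5 - 0.41*v^4 + 1.65*v^3 - 3.72*v^2 + 4.4*v - 0.4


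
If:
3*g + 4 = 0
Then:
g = -4/3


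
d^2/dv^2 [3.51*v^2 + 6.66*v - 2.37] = 7.02000000000000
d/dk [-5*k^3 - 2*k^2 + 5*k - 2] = -15*k^2 - 4*k + 5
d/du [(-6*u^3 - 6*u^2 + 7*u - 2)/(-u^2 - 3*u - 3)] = (6*u^4 + 36*u^3 + 79*u^2 + 32*u - 27)/(u^4 + 6*u^3 + 15*u^2 + 18*u + 9)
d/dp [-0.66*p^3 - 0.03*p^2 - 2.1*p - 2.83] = -1.98*p^2 - 0.06*p - 2.1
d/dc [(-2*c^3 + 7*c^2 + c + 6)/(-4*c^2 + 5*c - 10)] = (8*c^4 - 20*c^3 + 99*c^2 - 92*c - 40)/(16*c^4 - 40*c^3 + 105*c^2 - 100*c + 100)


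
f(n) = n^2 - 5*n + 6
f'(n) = 2*n - 5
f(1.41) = 0.94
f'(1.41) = -2.18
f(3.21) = 0.25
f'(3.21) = 1.42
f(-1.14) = 13.00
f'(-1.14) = -7.28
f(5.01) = 6.05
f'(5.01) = 5.02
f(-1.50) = 15.75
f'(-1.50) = -8.00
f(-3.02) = 30.22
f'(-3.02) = -11.04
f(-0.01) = 6.05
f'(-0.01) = -5.02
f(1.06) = 1.82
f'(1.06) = -2.88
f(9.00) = 42.00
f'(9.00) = 13.00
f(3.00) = 0.00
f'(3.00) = 1.00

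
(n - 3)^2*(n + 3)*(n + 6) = n^4 + 3*n^3 - 27*n^2 - 27*n + 162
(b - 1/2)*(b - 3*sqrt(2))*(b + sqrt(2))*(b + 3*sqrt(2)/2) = b^4 - sqrt(2)*b^3/2 - b^3/2 - 12*b^2 + sqrt(2)*b^2/4 - 9*sqrt(2)*b + 6*b + 9*sqrt(2)/2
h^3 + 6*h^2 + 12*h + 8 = (h + 2)^3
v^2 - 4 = (v - 2)*(v + 2)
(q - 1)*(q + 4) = q^2 + 3*q - 4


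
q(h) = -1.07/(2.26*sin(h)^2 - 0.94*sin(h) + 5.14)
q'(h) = -1.07*(-4.52*sin(h)*cos(h) + 0.94*cos(h))/(2.26*sin(h)^2 - 0.94*sin(h) + 5.14)^2 = (4.8364*sin(h) - 1.0058)*cos(h)/(2.26*sin(h)^2 - 0.94*sin(h) + 5.14)^2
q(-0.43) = -0.18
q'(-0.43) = -0.08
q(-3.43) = -0.21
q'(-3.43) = -0.01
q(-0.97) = -0.14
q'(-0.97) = -0.05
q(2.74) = -0.21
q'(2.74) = -0.03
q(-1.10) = -0.14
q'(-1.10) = -0.04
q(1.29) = -0.17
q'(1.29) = 0.03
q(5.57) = -0.16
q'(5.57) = -0.07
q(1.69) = -0.17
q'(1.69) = -0.01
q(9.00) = -0.21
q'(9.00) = -0.03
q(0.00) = -0.21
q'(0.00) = -0.04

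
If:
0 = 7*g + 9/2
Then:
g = -9/14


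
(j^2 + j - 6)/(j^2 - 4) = (j + 3)/(j + 2)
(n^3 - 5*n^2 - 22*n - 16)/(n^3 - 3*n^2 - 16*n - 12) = (n - 8)/(n - 6)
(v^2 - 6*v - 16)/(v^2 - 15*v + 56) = (v + 2)/(v - 7)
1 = 1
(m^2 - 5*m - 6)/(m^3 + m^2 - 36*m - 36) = 1/(m + 6)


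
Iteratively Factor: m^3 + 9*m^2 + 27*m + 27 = (m + 3)*(m^2 + 6*m + 9) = (m + 3)^2*(m + 3)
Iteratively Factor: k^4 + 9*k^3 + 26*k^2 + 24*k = (k + 3)*(k^3 + 6*k^2 + 8*k) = (k + 3)*(k + 4)*(k^2 + 2*k) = (k + 2)*(k + 3)*(k + 4)*(k)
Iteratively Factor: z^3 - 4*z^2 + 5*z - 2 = (z - 2)*(z^2 - 2*z + 1) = (z - 2)*(z - 1)*(z - 1)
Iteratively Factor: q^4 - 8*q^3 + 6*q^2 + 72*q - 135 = (q - 3)*(q^3 - 5*q^2 - 9*q + 45) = (q - 3)*(q + 3)*(q^2 - 8*q + 15) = (q - 3)^2*(q + 3)*(q - 5)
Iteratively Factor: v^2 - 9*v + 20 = (v - 4)*(v - 5)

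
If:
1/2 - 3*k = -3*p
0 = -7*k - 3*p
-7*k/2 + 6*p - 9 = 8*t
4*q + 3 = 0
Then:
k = 1/20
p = -7/60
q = -3/4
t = -79/64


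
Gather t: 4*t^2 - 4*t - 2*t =4*t^2 - 6*t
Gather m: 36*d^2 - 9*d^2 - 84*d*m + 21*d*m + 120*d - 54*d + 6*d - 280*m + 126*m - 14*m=27*d^2 + 72*d + m*(-63*d - 168)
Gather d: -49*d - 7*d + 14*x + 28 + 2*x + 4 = -56*d + 16*x + 32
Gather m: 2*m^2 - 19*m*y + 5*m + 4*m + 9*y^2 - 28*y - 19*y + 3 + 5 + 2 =2*m^2 + m*(9 - 19*y) + 9*y^2 - 47*y + 10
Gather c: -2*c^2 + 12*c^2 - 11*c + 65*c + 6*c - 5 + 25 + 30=10*c^2 + 60*c + 50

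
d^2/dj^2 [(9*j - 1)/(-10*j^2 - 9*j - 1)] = 2*(-(9*j - 1)*(20*j + 9)^2 + (270*j + 71)*(10*j^2 + 9*j + 1))/(10*j^2 + 9*j + 1)^3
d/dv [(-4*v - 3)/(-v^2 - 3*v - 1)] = (4*v^2 + 12*v - (2*v + 3)*(4*v + 3) + 4)/(v^2 + 3*v + 1)^2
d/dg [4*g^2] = 8*g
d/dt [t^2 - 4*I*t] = 2*t - 4*I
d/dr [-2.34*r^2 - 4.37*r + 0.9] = -4.68*r - 4.37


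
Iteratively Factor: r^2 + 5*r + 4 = (r + 4)*(r + 1)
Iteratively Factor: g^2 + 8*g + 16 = (g + 4)*(g + 4)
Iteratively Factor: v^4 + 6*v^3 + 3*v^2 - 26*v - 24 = (v + 4)*(v^3 + 2*v^2 - 5*v - 6) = (v - 2)*(v + 4)*(v^2 + 4*v + 3) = (v - 2)*(v + 1)*(v + 4)*(v + 3)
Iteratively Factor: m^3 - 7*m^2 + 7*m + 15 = (m - 5)*(m^2 - 2*m - 3) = (m - 5)*(m - 3)*(m + 1)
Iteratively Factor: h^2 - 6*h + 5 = (h - 5)*(h - 1)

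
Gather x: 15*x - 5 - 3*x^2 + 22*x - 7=-3*x^2 + 37*x - 12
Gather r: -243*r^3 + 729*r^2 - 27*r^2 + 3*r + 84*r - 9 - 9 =-243*r^3 + 702*r^2 + 87*r - 18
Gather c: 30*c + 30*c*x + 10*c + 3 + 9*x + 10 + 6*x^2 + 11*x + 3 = c*(30*x + 40) + 6*x^2 + 20*x + 16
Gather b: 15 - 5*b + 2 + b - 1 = 16 - 4*b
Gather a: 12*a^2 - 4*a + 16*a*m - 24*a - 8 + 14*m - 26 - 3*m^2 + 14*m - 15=12*a^2 + a*(16*m - 28) - 3*m^2 + 28*m - 49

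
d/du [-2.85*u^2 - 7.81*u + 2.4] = -5.7*u - 7.81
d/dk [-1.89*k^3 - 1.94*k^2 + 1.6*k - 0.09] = -5.67*k^2 - 3.88*k + 1.6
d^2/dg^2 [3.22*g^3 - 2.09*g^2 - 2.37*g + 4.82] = 19.32*g - 4.18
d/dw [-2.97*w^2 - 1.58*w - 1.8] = -5.94*w - 1.58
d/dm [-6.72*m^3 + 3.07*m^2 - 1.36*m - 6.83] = -20.16*m^2 + 6.14*m - 1.36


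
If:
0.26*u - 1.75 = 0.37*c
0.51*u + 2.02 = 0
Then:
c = -7.51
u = -3.96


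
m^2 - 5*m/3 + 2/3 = (m - 1)*(m - 2/3)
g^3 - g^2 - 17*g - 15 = (g - 5)*(g + 1)*(g + 3)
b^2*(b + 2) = b^3 + 2*b^2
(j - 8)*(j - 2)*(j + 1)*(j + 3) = j^4 - 6*j^3 - 21*j^2 + 34*j + 48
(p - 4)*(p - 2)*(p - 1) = p^3 - 7*p^2 + 14*p - 8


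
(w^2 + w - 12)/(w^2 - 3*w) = (w + 4)/w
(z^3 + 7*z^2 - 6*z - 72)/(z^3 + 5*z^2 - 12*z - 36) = (z + 4)/(z + 2)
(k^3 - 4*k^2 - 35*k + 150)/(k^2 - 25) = (k^2 + k - 30)/(k + 5)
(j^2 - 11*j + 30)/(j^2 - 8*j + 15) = (j - 6)/(j - 3)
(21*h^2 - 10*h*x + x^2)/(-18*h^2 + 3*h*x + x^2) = (-7*h + x)/(6*h + x)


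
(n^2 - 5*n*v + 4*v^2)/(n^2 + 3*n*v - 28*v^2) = (n - v)/(n + 7*v)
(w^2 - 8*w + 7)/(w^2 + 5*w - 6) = (w - 7)/(w + 6)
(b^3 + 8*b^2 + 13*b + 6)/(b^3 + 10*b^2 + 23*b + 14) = (b^2 + 7*b + 6)/(b^2 + 9*b + 14)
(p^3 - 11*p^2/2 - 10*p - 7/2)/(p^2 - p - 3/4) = 2*(p^2 - 6*p - 7)/(2*p - 3)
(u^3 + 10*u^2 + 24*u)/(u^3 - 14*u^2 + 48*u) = (u^2 + 10*u + 24)/(u^2 - 14*u + 48)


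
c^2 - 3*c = c*(c - 3)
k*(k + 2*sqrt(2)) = k^2 + 2*sqrt(2)*k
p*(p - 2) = p^2 - 2*p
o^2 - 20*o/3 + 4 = (o - 6)*(o - 2/3)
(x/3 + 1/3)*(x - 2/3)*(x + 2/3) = x^3/3 + x^2/3 - 4*x/27 - 4/27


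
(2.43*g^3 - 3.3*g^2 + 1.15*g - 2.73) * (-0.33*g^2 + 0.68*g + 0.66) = -0.8019*g^5 + 2.7414*g^4 - 1.0197*g^3 - 0.4951*g^2 - 1.0974*g - 1.8018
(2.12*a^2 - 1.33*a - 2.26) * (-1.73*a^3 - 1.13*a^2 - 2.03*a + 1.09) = -3.6676*a^5 - 0.0947*a^4 + 1.1091*a^3 + 7.5645*a^2 + 3.1381*a - 2.4634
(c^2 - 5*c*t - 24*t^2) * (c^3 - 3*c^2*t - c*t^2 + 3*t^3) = c^5 - 8*c^4*t - 10*c^3*t^2 + 80*c^2*t^3 + 9*c*t^4 - 72*t^5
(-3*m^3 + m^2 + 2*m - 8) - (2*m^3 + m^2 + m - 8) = -5*m^3 + m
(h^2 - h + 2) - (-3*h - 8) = h^2 + 2*h + 10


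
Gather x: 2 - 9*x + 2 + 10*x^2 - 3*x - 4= 10*x^2 - 12*x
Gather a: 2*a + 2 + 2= 2*a + 4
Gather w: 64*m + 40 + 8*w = 64*m + 8*w + 40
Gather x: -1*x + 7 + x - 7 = 0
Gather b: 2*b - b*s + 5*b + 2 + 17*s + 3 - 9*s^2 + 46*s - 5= b*(7 - s) - 9*s^2 + 63*s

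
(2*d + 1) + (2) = 2*d + 3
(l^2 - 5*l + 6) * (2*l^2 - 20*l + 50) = 2*l^4 - 30*l^3 + 162*l^2 - 370*l + 300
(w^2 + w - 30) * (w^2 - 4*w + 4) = w^4 - 3*w^3 - 30*w^2 + 124*w - 120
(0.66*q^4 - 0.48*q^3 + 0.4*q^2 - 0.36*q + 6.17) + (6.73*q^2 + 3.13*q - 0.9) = 0.66*q^4 - 0.48*q^3 + 7.13*q^2 + 2.77*q + 5.27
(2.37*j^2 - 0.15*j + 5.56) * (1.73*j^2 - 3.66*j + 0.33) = 4.1001*j^4 - 8.9337*j^3 + 10.9499*j^2 - 20.3991*j + 1.8348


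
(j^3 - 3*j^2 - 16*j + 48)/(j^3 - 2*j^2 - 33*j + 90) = (j^2 - 16)/(j^2 + j - 30)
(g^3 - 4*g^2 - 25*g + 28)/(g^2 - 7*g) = g + 3 - 4/g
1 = 1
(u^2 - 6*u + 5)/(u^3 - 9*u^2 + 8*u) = (u - 5)/(u*(u - 8))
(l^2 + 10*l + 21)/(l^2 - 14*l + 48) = (l^2 + 10*l + 21)/(l^2 - 14*l + 48)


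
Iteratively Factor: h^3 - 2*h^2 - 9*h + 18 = (h - 3)*(h^2 + h - 6) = (h - 3)*(h - 2)*(h + 3)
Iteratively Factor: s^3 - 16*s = (s)*(s^2 - 16) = s*(s + 4)*(s - 4)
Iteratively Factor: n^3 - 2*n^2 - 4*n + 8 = (n + 2)*(n^2 - 4*n + 4) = (n - 2)*(n + 2)*(n - 2)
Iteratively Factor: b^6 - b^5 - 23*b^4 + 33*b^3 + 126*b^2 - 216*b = (b)*(b^5 - b^4 - 23*b^3 + 33*b^2 + 126*b - 216) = b*(b + 4)*(b^4 - 5*b^3 - 3*b^2 + 45*b - 54) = b*(b - 3)*(b + 4)*(b^3 - 2*b^2 - 9*b + 18) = b*(b - 3)^2*(b + 4)*(b^2 + b - 6) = b*(b - 3)^2*(b + 3)*(b + 4)*(b - 2)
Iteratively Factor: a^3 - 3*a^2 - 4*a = (a - 4)*(a^2 + a) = a*(a - 4)*(a + 1)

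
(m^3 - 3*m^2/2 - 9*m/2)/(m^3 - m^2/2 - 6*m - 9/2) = m/(m + 1)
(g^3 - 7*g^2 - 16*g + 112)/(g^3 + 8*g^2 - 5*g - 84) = (g^2 - 11*g + 28)/(g^2 + 4*g - 21)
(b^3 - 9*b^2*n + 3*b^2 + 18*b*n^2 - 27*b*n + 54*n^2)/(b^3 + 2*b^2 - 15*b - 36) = (b^2 - 9*b*n + 18*n^2)/(b^2 - b - 12)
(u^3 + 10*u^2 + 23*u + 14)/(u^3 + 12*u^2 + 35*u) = (u^2 + 3*u + 2)/(u*(u + 5))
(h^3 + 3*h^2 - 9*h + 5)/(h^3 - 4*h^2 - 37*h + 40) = (h - 1)/(h - 8)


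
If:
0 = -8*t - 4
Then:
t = -1/2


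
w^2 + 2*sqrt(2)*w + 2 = (w + sqrt(2))^2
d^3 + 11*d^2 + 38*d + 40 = (d + 2)*(d + 4)*(d + 5)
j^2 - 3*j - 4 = (j - 4)*(j + 1)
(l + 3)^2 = l^2 + 6*l + 9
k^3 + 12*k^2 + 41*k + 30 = (k + 1)*(k + 5)*(k + 6)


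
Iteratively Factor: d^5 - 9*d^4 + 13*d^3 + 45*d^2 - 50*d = (d + 2)*(d^4 - 11*d^3 + 35*d^2 - 25*d) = (d - 1)*(d + 2)*(d^3 - 10*d^2 + 25*d) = d*(d - 1)*(d + 2)*(d^2 - 10*d + 25) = d*(d - 5)*(d - 1)*(d + 2)*(d - 5)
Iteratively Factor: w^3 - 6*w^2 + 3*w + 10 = (w + 1)*(w^2 - 7*w + 10) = (w - 5)*(w + 1)*(w - 2)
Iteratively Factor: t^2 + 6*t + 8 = (t + 4)*(t + 2)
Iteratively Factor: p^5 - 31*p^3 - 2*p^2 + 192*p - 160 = (p - 2)*(p^4 + 2*p^3 - 27*p^2 - 56*p + 80) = (p - 2)*(p + 4)*(p^3 - 2*p^2 - 19*p + 20) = (p - 5)*(p - 2)*(p + 4)*(p^2 + 3*p - 4) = (p - 5)*(p - 2)*(p - 1)*(p + 4)*(p + 4)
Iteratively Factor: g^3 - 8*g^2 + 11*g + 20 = (g - 4)*(g^2 - 4*g - 5) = (g - 4)*(g + 1)*(g - 5)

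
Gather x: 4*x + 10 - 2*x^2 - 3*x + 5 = -2*x^2 + x + 15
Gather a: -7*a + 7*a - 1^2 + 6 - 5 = 0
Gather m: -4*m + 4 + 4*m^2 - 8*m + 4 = 4*m^2 - 12*m + 8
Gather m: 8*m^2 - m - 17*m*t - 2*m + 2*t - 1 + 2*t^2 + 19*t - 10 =8*m^2 + m*(-17*t - 3) + 2*t^2 + 21*t - 11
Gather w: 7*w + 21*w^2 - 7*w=21*w^2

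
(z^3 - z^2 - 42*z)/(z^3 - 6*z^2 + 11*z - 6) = z*(z^2 - z - 42)/(z^3 - 6*z^2 + 11*z - 6)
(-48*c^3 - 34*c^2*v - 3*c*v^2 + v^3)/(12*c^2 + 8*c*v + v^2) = (-24*c^2 - 5*c*v + v^2)/(6*c + v)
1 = 1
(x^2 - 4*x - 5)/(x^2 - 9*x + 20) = (x + 1)/(x - 4)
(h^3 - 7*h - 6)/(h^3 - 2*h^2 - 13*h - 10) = (h - 3)/(h - 5)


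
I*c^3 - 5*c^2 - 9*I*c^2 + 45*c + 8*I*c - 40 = (c - 8)*(c + 5*I)*(I*c - I)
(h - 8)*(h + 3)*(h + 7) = h^3 + 2*h^2 - 59*h - 168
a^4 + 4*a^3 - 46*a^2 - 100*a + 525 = (a - 5)*(a - 3)*(a + 5)*(a + 7)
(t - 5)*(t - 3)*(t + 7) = t^3 - t^2 - 41*t + 105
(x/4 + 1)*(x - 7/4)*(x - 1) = x^3/4 + 5*x^2/16 - 37*x/16 + 7/4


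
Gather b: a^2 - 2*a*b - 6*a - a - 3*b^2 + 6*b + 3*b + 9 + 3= a^2 - 7*a - 3*b^2 + b*(9 - 2*a) + 12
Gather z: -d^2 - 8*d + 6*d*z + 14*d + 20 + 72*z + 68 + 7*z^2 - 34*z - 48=-d^2 + 6*d + 7*z^2 + z*(6*d + 38) + 40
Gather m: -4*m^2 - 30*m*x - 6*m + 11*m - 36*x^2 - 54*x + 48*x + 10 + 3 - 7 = -4*m^2 + m*(5 - 30*x) - 36*x^2 - 6*x + 6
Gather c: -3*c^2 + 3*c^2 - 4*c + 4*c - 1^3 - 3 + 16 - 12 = 0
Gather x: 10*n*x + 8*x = x*(10*n + 8)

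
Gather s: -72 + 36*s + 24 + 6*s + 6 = 42*s - 42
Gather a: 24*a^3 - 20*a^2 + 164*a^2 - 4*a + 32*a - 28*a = 24*a^3 + 144*a^2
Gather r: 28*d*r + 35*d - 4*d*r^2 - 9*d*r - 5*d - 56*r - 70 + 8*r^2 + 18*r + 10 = 30*d + r^2*(8 - 4*d) + r*(19*d - 38) - 60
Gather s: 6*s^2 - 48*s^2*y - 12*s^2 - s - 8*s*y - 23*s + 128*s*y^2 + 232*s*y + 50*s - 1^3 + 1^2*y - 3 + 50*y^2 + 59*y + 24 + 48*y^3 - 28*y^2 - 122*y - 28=s^2*(-48*y - 6) + s*(128*y^2 + 224*y + 26) + 48*y^3 + 22*y^2 - 62*y - 8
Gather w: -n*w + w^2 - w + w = -n*w + w^2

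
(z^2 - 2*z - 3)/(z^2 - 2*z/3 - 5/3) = 3*(z - 3)/(3*z - 5)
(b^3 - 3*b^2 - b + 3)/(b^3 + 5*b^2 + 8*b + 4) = (b^2 - 4*b + 3)/(b^2 + 4*b + 4)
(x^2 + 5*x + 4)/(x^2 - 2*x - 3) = (x + 4)/(x - 3)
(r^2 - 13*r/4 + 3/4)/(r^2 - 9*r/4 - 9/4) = (4*r - 1)/(4*r + 3)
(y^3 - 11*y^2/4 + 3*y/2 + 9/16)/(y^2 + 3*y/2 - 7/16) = (16*y^3 - 44*y^2 + 24*y + 9)/(16*y^2 + 24*y - 7)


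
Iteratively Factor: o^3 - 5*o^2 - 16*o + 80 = (o + 4)*(o^2 - 9*o + 20) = (o - 5)*(o + 4)*(o - 4)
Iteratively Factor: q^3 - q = (q + 1)*(q^2 - q) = q*(q + 1)*(q - 1)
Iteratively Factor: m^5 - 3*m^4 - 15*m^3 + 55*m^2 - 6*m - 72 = (m + 1)*(m^4 - 4*m^3 - 11*m^2 + 66*m - 72) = (m - 2)*(m + 1)*(m^3 - 2*m^2 - 15*m + 36) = (m - 2)*(m + 1)*(m + 4)*(m^2 - 6*m + 9) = (m - 3)*(m - 2)*(m + 1)*(m + 4)*(m - 3)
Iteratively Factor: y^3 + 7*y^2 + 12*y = (y + 4)*(y^2 + 3*y) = (y + 3)*(y + 4)*(y)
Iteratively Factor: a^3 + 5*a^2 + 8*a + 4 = (a + 1)*(a^2 + 4*a + 4) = (a + 1)*(a + 2)*(a + 2)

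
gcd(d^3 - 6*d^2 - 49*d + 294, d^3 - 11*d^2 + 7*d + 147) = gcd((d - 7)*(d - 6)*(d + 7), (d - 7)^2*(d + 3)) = d - 7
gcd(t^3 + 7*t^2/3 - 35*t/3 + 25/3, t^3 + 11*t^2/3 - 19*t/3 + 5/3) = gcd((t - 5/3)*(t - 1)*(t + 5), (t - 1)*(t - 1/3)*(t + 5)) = t^2 + 4*t - 5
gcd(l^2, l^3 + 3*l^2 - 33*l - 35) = 1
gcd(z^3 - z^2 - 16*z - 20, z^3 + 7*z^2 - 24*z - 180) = z - 5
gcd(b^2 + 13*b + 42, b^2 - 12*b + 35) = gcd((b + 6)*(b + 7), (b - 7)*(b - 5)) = 1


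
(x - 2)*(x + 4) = x^2 + 2*x - 8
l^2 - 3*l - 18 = (l - 6)*(l + 3)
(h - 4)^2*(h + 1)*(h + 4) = h^4 - 3*h^3 - 20*h^2 + 48*h + 64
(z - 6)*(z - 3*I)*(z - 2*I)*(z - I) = z^4 - 6*z^3 - 6*I*z^3 - 11*z^2 + 36*I*z^2 + 66*z + 6*I*z - 36*I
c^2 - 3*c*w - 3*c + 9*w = (c - 3)*(c - 3*w)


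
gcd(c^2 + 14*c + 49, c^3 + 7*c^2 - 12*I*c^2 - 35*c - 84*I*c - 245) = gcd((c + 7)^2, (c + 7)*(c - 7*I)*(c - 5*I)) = c + 7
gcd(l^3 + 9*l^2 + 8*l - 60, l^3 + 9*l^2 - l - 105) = l + 5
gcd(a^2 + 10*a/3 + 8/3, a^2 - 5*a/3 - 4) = a + 4/3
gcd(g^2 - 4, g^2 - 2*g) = g - 2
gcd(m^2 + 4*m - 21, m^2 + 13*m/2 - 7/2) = m + 7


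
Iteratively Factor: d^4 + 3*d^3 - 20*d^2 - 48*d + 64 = (d + 4)*(d^3 - d^2 - 16*d + 16) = (d - 1)*(d + 4)*(d^2 - 16) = (d - 4)*(d - 1)*(d + 4)*(d + 4)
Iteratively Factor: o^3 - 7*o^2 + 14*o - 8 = (o - 1)*(o^2 - 6*o + 8) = (o - 4)*(o - 1)*(o - 2)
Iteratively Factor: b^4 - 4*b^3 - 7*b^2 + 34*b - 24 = (b - 1)*(b^3 - 3*b^2 - 10*b + 24) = (b - 2)*(b - 1)*(b^2 - b - 12) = (b - 2)*(b - 1)*(b + 3)*(b - 4)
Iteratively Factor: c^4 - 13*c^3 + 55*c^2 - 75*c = (c - 5)*(c^3 - 8*c^2 + 15*c) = c*(c - 5)*(c^2 - 8*c + 15) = c*(c - 5)^2*(c - 3)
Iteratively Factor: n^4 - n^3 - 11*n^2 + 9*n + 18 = (n - 2)*(n^3 + n^2 - 9*n - 9) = (n - 2)*(n + 1)*(n^2 - 9) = (n - 2)*(n + 1)*(n + 3)*(n - 3)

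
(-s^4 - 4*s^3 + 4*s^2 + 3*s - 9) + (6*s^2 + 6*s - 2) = -s^4 - 4*s^3 + 10*s^2 + 9*s - 11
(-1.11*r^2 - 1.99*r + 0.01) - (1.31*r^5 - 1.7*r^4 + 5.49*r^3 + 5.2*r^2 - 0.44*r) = -1.31*r^5 + 1.7*r^4 - 5.49*r^3 - 6.31*r^2 - 1.55*r + 0.01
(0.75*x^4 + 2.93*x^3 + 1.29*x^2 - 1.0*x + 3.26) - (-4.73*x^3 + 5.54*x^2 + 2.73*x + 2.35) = 0.75*x^4 + 7.66*x^3 - 4.25*x^2 - 3.73*x + 0.91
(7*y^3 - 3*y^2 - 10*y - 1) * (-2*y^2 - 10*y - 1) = -14*y^5 - 64*y^4 + 43*y^3 + 105*y^2 + 20*y + 1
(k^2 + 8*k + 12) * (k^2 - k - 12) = k^4 + 7*k^3 - 8*k^2 - 108*k - 144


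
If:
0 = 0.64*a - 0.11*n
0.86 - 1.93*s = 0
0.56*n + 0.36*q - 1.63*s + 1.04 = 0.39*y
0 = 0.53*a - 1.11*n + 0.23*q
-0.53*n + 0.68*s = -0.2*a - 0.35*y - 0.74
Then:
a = -0.16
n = -0.92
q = -4.08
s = 0.45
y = -4.28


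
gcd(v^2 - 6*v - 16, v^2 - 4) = v + 2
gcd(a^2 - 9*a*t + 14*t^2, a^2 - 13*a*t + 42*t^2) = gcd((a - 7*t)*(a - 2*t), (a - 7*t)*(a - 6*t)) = -a + 7*t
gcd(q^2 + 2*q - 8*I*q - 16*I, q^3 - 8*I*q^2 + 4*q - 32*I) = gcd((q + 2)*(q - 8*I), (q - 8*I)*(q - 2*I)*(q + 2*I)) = q - 8*I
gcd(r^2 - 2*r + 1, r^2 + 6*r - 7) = r - 1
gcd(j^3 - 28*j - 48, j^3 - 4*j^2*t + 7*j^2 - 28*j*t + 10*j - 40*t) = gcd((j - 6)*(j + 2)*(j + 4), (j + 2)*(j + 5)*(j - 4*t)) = j + 2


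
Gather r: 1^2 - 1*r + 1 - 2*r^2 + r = 2 - 2*r^2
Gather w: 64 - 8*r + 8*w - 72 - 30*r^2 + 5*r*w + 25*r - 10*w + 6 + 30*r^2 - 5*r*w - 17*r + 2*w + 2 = 0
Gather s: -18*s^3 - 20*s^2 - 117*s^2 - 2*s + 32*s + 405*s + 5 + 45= -18*s^3 - 137*s^2 + 435*s + 50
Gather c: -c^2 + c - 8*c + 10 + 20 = -c^2 - 7*c + 30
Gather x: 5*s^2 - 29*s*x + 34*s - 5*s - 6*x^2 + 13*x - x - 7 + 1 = 5*s^2 + 29*s - 6*x^2 + x*(12 - 29*s) - 6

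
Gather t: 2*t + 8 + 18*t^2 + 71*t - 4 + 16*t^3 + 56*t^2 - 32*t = 16*t^3 + 74*t^2 + 41*t + 4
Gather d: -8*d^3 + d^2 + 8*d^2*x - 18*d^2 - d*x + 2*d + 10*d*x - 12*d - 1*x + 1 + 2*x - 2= -8*d^3 + d^2*(8*x - 17) + d*(9*x - 10) + x - 1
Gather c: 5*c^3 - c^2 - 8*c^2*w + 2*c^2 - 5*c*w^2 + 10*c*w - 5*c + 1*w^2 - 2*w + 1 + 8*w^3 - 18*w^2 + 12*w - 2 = 5*c^3 + c^2*(1 - 8*w) + c*(-5*w^2 + 10*w - 5) + 8*w^3 - 17*w^2 + 10*w - 1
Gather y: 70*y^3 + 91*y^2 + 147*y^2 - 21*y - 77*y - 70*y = 70*y^3 + 238*y^2 - 168*y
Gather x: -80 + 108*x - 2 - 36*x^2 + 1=-36*x^2 + 108*x - 81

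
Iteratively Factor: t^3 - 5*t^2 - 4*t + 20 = (t - 5)*(t^2 - 4) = (t - 5)*(t - 2)*(t + 2)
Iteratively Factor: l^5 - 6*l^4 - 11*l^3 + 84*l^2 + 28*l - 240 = (l - 5)*(l^4 - l^3 - 16*l^2 + 4*l + 48) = (l - 5)*(l - 2)*(l^3 + l^2 - 14*l - 24) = (l - 5)*(l - 2)*(l + 2)*(l^2 - l - 12) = (l - 5)*(l - 4)*(l - 2)*(l + 2)*(l + 3)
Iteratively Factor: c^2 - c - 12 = (c + 3)*(c - 4)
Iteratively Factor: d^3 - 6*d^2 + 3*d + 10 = (d - 5)*(d^2 - d - 2) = (d - 5)*(d - 2)*(d + 1)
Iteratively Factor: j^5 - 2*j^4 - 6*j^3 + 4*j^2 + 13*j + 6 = (j + 1)*(j^4 - 3*j^3 - 3*j^2 + 7*j + 6) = (j + 1)^2*(j^3 - 4*j^2 + j + 6) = (j + 1)^3*(j^2 - 5*j + 6) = (j - 2)*(j + 1)^3*(j - 3)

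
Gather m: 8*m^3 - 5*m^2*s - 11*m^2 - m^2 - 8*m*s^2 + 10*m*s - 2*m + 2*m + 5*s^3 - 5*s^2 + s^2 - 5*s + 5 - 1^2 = 8*m^3 + m^2*(-5*s - 12) + m*(-8*s^2 + 10*s) + 5*s^3 - 4*s^2 - 5*s + 4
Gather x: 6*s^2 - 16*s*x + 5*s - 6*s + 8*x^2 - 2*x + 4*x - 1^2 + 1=6*s^2 - s + 8*x^2 + x*(2 - 16*s)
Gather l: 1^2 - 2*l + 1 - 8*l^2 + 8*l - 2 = -8*l^2 + 6*l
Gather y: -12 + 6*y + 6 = 6*y - 6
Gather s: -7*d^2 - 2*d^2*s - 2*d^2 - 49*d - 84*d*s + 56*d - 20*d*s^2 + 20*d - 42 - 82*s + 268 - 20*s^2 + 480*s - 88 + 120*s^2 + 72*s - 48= -9*d^2 + 27*d + s^2*(100 - 20*d) + s*(-2*d^2 - 84*d + 470) + 90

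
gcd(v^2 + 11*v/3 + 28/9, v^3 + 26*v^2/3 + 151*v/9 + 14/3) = v + 7/3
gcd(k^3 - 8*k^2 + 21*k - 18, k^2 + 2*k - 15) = k - 3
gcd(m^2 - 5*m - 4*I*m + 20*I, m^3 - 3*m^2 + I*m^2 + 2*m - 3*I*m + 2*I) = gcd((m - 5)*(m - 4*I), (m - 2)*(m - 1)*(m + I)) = 1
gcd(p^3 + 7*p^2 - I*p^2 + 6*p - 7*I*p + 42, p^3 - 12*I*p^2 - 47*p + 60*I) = p - 3*I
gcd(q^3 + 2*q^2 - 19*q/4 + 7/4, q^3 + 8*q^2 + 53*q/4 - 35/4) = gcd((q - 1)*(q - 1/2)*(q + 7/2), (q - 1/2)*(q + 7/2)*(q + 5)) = q^2 + 3*q - 7/4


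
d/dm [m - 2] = 1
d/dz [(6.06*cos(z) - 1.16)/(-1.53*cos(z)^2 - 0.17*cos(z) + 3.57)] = (-9.2718*cos(z)^2 + 3.5496*cos(z) - 21.437)*sin(z)/(2.3409*cos(z)^4 + 0.5202*cos(z)^3 - 10.8953*cos(z)^2 - 1.2138*cos(z) + 12.7449)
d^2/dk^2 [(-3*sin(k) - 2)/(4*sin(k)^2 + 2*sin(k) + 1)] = (48*sin(k)^5 + 104*sin(k)^4 - 120*sin(k)^3 - 222*sin(k)^2 - 25*sin(k) + 12)/(4*sin(k)^2 + 2*sin(k) + 1)^3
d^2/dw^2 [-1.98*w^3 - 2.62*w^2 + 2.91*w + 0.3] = -11.88*w - 5.24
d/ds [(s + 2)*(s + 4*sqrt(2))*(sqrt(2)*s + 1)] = 3*sqrt(2)*s^2 + 4*sqrt(2)*s + 18*s + 4*sqrt(2) + 18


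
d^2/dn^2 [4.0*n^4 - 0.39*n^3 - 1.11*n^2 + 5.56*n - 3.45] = 48.0*n^2 - 2.34*n - 2.22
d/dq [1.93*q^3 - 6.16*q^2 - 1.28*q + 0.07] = 5.79*q^2 - 12.32*q - 1.28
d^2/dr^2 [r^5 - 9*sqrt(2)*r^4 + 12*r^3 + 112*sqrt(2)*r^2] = 20*r^3 - 108*sqrt(2)*r^2 + 72*r + 224*sqrt(2)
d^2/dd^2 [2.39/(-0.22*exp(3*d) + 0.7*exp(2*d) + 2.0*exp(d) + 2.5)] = (2.39*(-1.32*exp(2*d) + 2.8*exp(d) + 4.0)*(-0.66*exp(2*d) + 1.4*exp(d) + 2.0)*exp(d) + (4.7322*exp(2*d) - 6.692*exp(d) - 4.78)*(-0.22*exp(3*d) + 0.7*exp(2*d) + 2.0*exp(d) + 2.5))*exp(d)/(-0.22*exp(3*d) + 0.7*exp(2*d) + 2.0*exp(d) + 2.5)^3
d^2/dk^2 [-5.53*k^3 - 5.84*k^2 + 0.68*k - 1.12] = -33.18*k - 11.68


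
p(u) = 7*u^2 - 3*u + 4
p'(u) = 14*u - 3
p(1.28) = 11.63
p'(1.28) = 14.92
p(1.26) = 11.33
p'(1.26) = 14.64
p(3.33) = 71.63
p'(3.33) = 43.62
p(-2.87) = 70.27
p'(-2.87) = -43.18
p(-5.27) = 214.22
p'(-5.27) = -76.78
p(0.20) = 3.68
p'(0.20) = -0.20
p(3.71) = 89.22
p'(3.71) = 48.94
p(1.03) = 8.34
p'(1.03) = 11.42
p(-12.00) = 1048.00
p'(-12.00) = -171.00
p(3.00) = 58.00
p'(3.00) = 39.00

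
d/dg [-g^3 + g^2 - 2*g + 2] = -3*g^2 + 2*g - 2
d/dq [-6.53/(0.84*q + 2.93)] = 5.4852/(0.84*q + 2.93)^2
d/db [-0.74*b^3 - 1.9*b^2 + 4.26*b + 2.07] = -2.22*b^2 - 3.8*b + 4.26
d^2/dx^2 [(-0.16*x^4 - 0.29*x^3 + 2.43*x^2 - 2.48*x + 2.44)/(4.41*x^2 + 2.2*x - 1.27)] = (-6.22339199999999*x^6 - 9.31392*x^5 + 0.730271999999957*x^4 - 142.517262*x^3 + 368.143182*x^2 + 55.892418*x + 44.93107)/(85.766121*x^6 + 128.35746*x^5 - 10.064061*x^4 - 63.28124*x^3 + 2.898267*x^2 + 10.64514*x - 2.048383)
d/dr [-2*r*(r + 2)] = -4*r - 4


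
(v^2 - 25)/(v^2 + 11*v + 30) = (v - 5)/(v + 6)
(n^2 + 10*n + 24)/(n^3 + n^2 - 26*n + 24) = (n + 4)/(n^2 - 5*n + 4)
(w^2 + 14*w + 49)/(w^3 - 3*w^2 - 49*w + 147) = (w + 7)/(w^2 - 10*w + 21)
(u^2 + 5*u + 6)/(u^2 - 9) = (u + 2)/(u - 3)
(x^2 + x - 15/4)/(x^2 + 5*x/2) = (x - 3/2)/x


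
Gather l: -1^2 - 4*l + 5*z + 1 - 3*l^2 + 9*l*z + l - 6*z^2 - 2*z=-3*l^2 + l*(9*z - 3) - 6*z^2 + 3*z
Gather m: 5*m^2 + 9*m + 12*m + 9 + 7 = 5*m^2 + 21*m + 16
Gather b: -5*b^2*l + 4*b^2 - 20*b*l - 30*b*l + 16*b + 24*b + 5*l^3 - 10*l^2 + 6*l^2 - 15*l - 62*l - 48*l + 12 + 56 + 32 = b^2*(4 - 5*l) + b*(40 - 50*l) + 5*l^3 - 4*l^2 - 125*l + 100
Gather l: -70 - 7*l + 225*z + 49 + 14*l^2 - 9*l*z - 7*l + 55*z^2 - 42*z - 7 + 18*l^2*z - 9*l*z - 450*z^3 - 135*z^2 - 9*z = l^2*(18*z + 14) + l*(-18*z - 14) - 450*z^3 - 80*z^2 + 174*z - 28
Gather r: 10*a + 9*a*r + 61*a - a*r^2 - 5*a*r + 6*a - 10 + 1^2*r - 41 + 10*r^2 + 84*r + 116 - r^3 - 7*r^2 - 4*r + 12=77*a - r^3 + r^2*(3 - a) + r*(4*a + 81) + 77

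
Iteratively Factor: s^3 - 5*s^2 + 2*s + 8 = (s + 1)*(s^2 - 6*s + 8) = (s - 2)*(s + 1)*(s - 4)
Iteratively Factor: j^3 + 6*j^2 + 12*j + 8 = (j + 2)*(j^2 + 4*j + 4) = (j + 2)^2*(j + 2)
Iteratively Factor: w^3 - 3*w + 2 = (w + 2)*(w^2 - 2*w + 1) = (w - 1)*(w + 2)*(w - 1)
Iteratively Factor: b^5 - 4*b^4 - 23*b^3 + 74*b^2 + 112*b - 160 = (b - 5)*(b^4 + b^3 - 18*b^2 - 16*b + 32) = (b - 5)*(b - 1)*(b^3 + 2*b^2 - 16*b - 32) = (b - 5)*(b - 1)*(b + 4)*(b^2 - 2*b - 8) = (b - 5)*(b - 4)*(b - 1)*(b + 4)*(b + 2)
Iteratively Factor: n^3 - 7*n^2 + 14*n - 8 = (n - 1)*(n^2 - 6*n + 8) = (n - 4)*(n - 1)*(n - 2)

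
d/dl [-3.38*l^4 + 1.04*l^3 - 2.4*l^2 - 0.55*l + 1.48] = -13.52*l^3 + 3.12*l^2 - 4.8*l - 0.55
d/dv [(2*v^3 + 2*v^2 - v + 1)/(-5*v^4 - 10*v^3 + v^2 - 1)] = (10*v^6 + 20*v^5 + 7*v^4 + 25*v^2 - 6*v + 1)/(25*v^8 + 100*v^7 + 90*v^6 - 20*v^5 + 11*v^4 + 20*v^3 - 2*v^2 + 1)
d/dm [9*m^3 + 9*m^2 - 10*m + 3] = 27*m^2 + 18*m - 10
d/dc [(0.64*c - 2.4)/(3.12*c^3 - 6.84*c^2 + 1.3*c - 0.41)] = (-3.9936*c^3 + 26.8416*c^2 - 32.832*c + 2.8576)/(9.7344*c^6 - 42.6816*c^5 + 54.8976*c^4 - 20.3424*c^3 + 7.2988*c^2 - 1.066*c + 0.1681)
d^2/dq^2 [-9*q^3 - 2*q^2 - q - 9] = -54*q - 4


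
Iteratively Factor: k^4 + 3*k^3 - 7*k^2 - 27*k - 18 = (k + 2)*(k^3 + k^2 - 9*k - 9) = (k + 1)*(k + 2)*(k^2 - 9) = (k - 3)*(k + 1)*(k + 2)*(k + 3)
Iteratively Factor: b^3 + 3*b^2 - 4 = (b - 1)*(b^2 + 4*b + 4) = (b - 1)*(b + 2)*(b + 2)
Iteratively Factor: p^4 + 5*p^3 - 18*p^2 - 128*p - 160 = (p + 4)*(p^3 + p^2 - 22*p - 40) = (p - 5)*(p + 4)*(p^2 + 6*p + 8) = (p - 5)*(p + 2)*(p + 4)*(p + 4)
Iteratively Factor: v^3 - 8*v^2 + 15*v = (v - 3)*(v^2 - 5*v) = v*(v - 3)*(v - 5)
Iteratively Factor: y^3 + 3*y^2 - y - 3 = (y + 1)*(y^2 + 2*y - 3) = (y + 1)*(y + 3)*(y - 1)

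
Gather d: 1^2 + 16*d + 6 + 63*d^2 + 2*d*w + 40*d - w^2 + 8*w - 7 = 63*d^2 + d*(2*w + 56) - w^2 + 8*w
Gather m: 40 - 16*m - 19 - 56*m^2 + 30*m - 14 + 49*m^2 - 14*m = 7 - 7*m^2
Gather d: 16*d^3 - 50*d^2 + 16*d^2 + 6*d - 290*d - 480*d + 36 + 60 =16*d^3 - 34*d^2 - 764*d + 96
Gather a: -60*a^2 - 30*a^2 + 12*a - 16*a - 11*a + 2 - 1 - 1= -90*a^2 - 15*a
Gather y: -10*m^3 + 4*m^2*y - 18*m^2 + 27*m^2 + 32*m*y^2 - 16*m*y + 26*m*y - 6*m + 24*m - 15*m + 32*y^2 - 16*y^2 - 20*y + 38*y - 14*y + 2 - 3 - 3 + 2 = -10*m^3 + 9*m^2 + 3*m + y^2*(32*m + 16) + y*(4*m^2 + 10*m + 4) - 2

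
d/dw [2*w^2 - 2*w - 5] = 4*w - 2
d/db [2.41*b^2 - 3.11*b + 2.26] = 4.82*b - 3.11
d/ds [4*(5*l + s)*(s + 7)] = 20*l + 8*s + 28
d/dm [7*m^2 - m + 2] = 14*m - 1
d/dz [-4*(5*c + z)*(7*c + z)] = -48*c - 8*z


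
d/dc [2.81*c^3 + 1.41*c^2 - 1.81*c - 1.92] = 8.43*c^2 + 2.82*c - 1.81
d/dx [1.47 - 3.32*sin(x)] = -3.32*cos(x)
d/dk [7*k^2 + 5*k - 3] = 14*k + 5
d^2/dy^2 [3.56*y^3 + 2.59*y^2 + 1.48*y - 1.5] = 21.36*y + 5.18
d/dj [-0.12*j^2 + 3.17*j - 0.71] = 3.17 - 0.24*j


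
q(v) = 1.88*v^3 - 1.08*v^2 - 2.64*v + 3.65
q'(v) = 5.64*v^2 - 2.16*v - 2.64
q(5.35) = 246.50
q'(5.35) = 147.23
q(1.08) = 1.91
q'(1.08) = 1.61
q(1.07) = 1.89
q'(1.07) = 1.51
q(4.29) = 120.88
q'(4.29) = 91.89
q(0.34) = 2.70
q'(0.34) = -2.72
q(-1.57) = -2.14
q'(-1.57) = 14.65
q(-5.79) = -382.19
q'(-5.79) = 198.94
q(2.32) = 15.19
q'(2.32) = 22.71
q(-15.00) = -6544.75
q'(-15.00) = 1298.76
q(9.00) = 1262.93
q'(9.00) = 434.76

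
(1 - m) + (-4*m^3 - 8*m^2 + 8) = -4*m^3 - 8*m^2 - m + 9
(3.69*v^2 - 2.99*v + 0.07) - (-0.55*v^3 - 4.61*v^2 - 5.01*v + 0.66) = 0.55*v^3 + 8.3*v^2 + 2.02*v - 0.59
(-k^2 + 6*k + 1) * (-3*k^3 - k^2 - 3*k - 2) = 3*k^5 - 17*k^4 - 6*k^3 - 17*k^2 - 15*k - 2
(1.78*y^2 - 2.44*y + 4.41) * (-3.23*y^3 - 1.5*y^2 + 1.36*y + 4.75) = -5.7494*y^5 + 5.2112*y^4 - 8.1635*y^3 - 1.4784*y^2 - 5.5924*y + 20.9475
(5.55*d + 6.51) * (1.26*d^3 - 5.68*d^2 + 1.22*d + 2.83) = 6.993*d^4 - 23.3214*d^3 - 30.2058*d^2 + 23.6487*d + 18.4233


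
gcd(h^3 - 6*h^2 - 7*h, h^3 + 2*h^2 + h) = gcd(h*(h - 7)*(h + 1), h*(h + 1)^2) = h^2 + h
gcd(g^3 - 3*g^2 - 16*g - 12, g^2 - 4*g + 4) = 1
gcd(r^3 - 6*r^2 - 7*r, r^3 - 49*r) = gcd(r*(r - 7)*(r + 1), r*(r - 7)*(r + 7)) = r^2 - 7*r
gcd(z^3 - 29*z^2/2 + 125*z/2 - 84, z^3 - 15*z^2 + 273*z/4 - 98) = z^2 - 23*z/2 + 28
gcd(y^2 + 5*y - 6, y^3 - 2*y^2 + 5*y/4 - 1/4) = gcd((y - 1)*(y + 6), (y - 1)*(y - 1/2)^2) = y - 1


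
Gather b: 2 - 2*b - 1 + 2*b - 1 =0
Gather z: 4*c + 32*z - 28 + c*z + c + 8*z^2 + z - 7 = 5*c + 8*z^2 + z*(c + 33) - 35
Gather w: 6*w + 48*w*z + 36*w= w*(48*z + 42)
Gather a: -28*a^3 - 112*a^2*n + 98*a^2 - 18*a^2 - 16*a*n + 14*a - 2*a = -28*a^3 + a^2*(80 - 112*n) + a*(12 - 16*n)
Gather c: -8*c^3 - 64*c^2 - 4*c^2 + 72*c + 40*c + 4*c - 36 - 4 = -8*c^3 - 68*c^2 + 116*c - 40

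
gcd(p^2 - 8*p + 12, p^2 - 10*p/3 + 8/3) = p - 2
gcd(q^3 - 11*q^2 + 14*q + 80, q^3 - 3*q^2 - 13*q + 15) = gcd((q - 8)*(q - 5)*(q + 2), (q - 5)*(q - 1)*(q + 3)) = q - 5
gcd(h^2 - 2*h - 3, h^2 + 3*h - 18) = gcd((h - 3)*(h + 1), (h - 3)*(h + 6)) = h - 3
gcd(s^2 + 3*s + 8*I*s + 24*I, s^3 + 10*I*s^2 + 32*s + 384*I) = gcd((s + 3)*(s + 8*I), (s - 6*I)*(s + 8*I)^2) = s + 8*I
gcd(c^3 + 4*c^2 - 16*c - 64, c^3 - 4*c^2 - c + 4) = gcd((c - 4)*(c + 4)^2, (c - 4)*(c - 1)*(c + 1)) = c - 4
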